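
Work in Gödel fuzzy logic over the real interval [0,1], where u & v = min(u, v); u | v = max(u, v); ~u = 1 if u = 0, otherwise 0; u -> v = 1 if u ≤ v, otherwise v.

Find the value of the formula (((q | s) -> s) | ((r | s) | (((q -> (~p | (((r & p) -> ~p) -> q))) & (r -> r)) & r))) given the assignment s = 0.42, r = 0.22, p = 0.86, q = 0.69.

(q | s) = max(0.69, 0.42) = 0.69
((q | s) -> s): 0.69 > 0.42, so result = 0.42
(r | s) = max(0.22, 0.42) = 0.42
~p: Gödel ¬ of 0.86 = 0 (operand ≠ 0)
(r & p) = min(0.22, 0.86) = 0.22
~p: Gödel ¬ of 0.86 = 0 (operand ≠ 0)
((r & p) -> ~p): 0.22 > 0, so result = 0
(((r & p) -> ~p) -> q): 0 ≤ 0.69, so result = 1
(~p | (((r & p) -> ~p) -> q)) = max(0, 1) = 1
(q -> (~p | (((r & p) -> ~p) -> q))): 0.69 ≤ 1, so result = 1
(r -> r): 0.22 ≤ 0.22, so result = 1
((q -> (~p | (((r & p) -> ~p) -> q))) & (r -> r)) = min(1, 1) = 1
(((q -> (~p | (((r & p) -> ~p) -> q))) & (r -> r)) & r) = min(1, 0.22) = 0.22
((r | s) | (((q -> (~p | (((r & p) -> ~p) -> q))) & (r -> r)) & r)) = max(0.42, 0.22) = 0.42
(((q | s) -> s) | ((r | s) | (((q -> (~p | (((r & p) -> ~p) -> q))) & (r -> r)) & r))) = max(0.42, 0.42) = 0.42

0.42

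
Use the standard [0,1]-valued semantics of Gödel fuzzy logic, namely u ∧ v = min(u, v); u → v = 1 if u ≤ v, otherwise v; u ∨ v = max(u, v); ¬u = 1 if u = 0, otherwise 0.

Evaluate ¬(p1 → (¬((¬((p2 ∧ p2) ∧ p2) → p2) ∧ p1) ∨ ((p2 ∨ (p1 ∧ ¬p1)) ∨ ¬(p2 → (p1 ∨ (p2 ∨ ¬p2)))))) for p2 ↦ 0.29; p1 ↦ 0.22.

0.00

(p2 ∧ p2) = min(0.29, 0.29) = 0.29
((p2 ∧ p2) ∧ p2) = min(0.29, 0.29) = 0.29
¬((p2 ∧ p2) ∧ p2): Gödel ¬ of 0.29 = 0 (operand ≠ 0)
(¬((p2 ∧ p2) ∧ p2) → p2): 0 ≤ 0.29, so result = 1
((¬((p2 ∧ p2) ∧ p2) → p2) ∧ p1) = min(1, 0.22) = 0.22
¬((¬((p2 ∧ p2) ∧ p2) → p2) ∧ p1): Gödel ¬ of 0.22 = 0 (operand ≠ 0)
¬p1: Gödel ¬ of 0.22 = 0 (operand ≠ 0)
(p1 ∧ ¬p1) = min(0.22, 0) = 0
(p2 ∨ (p1 ∧ ¬p1)) = max(0.29, 0) = 0.29
¬p2: Gödel ¬ of 0.29 = 0 (operand ≠ 0)
(p2 ∨ ¬p2) = max(0.29, 0) = 0.29
(p1 ∨ (p2 ∨ ¬p2)) = max(0.22, 0.29) = 0.29
(p2 → (p1 ∨ (p2 ∨ ¬p2))): 0.29 ≤ 0.29, so result = 1
¬(p2 → (p1 ∨ (p2 ∨ ¬p2))): Gödel ¬ of 1 = 0 (operand ≠ 0)
((p2 ∨ (p1 ∧ ¬p1)) ∨ ¬(p2 → (p1 ∨ (p2 ∨ ¬p2)))) = max(0.29, 0) = 0.29
(¬((¬((p2 ∧ p2) ∧ p2) → p2) ∧ p1) ∨ ((p2 ∨ (p1 ∧ ¬p1)) ∨ ¬(p2 → (p1 ∨ (p2 ∨ ¬p2))))) = max(0, 0.29) = 0.29
(p1 → (¬((¬((p2 ∧ p2) ∧ p2) → p2) ∧ p1) ∨ ((p2 ∨ (p1 ∧ ¬p1)) ∨ ¬(p2 → (p1 ∨ (p2 ∨ ¬p2)))))): 0.22 ≤ 0.29, so result = 1
¬(p1 → (¬((¬((p2 ∧ p2) ∧ p2) → p2) ∧ p1) ∨ ((p2 ∨ (p1 ∧ ¬p1)) ∨ ¬(p2 → (p1 ∨ (p2 ∨ ¬p2)))))): Gödel ¬ of 1 = 0 (operand ≠ 0)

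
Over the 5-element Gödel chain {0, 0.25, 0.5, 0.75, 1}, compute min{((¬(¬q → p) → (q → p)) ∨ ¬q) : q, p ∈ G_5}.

Every assignment gives 1. For instance at q = 0, p = 0:
  ¬q: Gödel ¬ of 0 = 1 (operand is 0)
  (¬q → p): 1 > 0, so result = 0
  ¬(¬q → p): Gödel ¬ of 0 = 1 (operand is 0)
  (q → p): 0 ≤ 0, so result = 1
  (¬(¬q → p) → (q → p)): 1 ≤ 1, so result = 1
  ¬q: Gödel ¬ of 0 = 1 (operand is 0)
  ((¬(¬q → p) → (q → p)) ∨ ¬q) = max(1, 1) = 1
All 25 assignments give value 1 — the formula is a G_5-tautology.

1.00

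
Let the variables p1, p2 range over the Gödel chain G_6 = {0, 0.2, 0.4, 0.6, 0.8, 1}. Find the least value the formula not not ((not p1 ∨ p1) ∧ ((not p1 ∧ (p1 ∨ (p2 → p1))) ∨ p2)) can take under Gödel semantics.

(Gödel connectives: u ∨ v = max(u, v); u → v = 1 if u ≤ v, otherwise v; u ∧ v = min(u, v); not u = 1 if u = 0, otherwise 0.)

The minimum is attained at p1 = 0.2, p2 = 0:
  not p1: Gödel ¬ of 0.2 = 0 (operand ≠ 0)
  (not p1 ∨ p1) = max(0, 0.2) = 0.2
  not p1: Gödel ¬ of 0.2 = 0 (operand ≠ 0)
  (p2 → p1): 0 ≤ 0.2, so result = 1
  (p1 ∨ (p2 → p1)) = max(0.2, 1) = 1
  (not p1 ∧ (p1 ∨ (p2 → p1))) = min(0, 1) = 0
  ((not p1 ∧ (p1 ∨ (p2 → p1))) ∨ p2) = max(0, 0) = 0
  ((not p1 ∨ p1) ∧ ((not p1 ∧ (p1 ∨ (p2 → p1))) ∨ p2)) = min(0.2, 0) = 0
  not ((not p1 ∨ p1) ∧ ((not p1 ∧ (p1 ∨ (p2 → p1))) ∨ p2)): Gödel ¬ of 0 = 1 (operand is 0)
  not not ((not p1 ∨ p1) ∧ ((not p1 ∧ (p1 ∨ (p2 → p1))) ∨ p2)): Gödel ¬ of 1 = 0 (operand ≠ 0)
Checking all 36 assignments confirms none give a value below 0.00.

0.00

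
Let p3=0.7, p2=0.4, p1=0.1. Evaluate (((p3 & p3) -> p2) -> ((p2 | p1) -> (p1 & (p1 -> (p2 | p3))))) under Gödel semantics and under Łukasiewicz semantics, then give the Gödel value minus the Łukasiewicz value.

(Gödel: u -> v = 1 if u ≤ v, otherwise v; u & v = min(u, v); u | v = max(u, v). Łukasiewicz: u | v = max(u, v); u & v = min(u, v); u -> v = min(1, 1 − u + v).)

-0.90

Gödel evaluation:
  (p3 & p3) = min(0.7, 0.7) = 0.7
  ((p3 & p3) -> p2): 0.7 > 0.4, so result = 0.4
  (p2 | p1) = max(0.4, 0.1) = 0.4
  (p2 | p3) = max(0.4, 0.7) = 0.7
  (p1 -> (p2 | p3)): 0.1 ≤ 0.7, so result = 1
  (p1 & (p1 -> (p2 | p3))) = min(0.1, 1) = 0.1
  ((p2 | p1) -> (p1 & (p1 -> (p2 | p3)))): 0.4 > 0.1, so result = 0.1
  (((p3 & p3) -> p2) -> ((p2 | p1) -> (p1 & (p1 -> (p2 | p3))))): 0.4 > 0.1, so result = 0.1
  Gödel value = 0.1
Łukasiewicz evaluation:
  (p3 & p3) = min(0.7, 0.7) = 0.7
  ((p3 & p3) -> p2): min(1, 1 − 0.7 + 0.4) = 0.7
  (p2 | p1) = max(0.4, 0.1) = 0.4
  (p2 | p3) = max(0.4, 0.7) = 0.7
  (p1 -> (p2 | p3)): min(1, 1 − 0.1 + 0.7) = 1
  (p1 & (p1 -> (p2 | p3))) = min(0.1, 1) = 0.1
  ((p2 | p1) -> (p1 & (p1 -> (p2 | p3)))): min(1, 1 − 0.4 + 0.1) = 0.7
  (((p3 & p3) -> p2) -> ((p2 | p1) -> (p1 & (p1 -> (p2 | p3))))): min(1, 1 − 0.7 + 0.7) = 1
  Łukasiewicz value = 1
Difference: 0.1 − 1 = -0.90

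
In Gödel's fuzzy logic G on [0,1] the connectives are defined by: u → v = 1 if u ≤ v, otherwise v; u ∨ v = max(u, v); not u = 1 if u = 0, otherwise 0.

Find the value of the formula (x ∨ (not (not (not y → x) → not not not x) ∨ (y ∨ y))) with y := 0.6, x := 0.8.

0.80

not y: Gödel ¬ of 0.6 = 0 (operand ≠ 0)
(not y → x): 0 ≤ 0.8, so result = 1
not (not y → x): Gödel ¬ of 1 = 0 (operand ≠ 0)
not x: Gödel ¬ of 0.8 = 0 (operand ≠ 0)
not not x: Gödel ¬ of 0 = 1 (operand is 0)
not not not x: Gödel ¬ of 1 = 0 (operand ≠ 0)
(not (not y → x) → not not not x): 0 ≤ 0, so result = 1
not (not (not y → x) → not not not x): Gödel ¬ of 1 = 0 (operand ≠ 0)
(y ∨ y) = max(0.6, 0.6) = 0.6
(not (not (not y → x) → not not not x) ∨ (y ∨ y)) = max(0, 0.6) = 0.6
(x ∨ (not (not (not y → x) → not not not x) ∨ (y ∨ y))) = max(0.8, 0.6) = 0.8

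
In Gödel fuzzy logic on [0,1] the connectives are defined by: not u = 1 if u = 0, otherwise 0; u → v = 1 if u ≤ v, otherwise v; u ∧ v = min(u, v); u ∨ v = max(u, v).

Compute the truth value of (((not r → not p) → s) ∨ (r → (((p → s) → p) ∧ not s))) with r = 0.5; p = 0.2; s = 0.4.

not r: Gödel ¬ of 0.5 = 0 (operand ≠ 0)
not p: Gödel ¬ of 0.2 = 0 (operand ≠ 0)
(not r → not p): 0 ≤ 0, so result = 1
((not r → not p) → s): 1 > 0.4, so result = 0.4
(p → s): 0.2 ≤ 0.4, so result = 1
((p → s) → p): 1 > 0.2, so result = 0.2
not s: Gödel ¬ of 0.4 = 0 (operand ≠ 0)
(((p → s) → p) ∧ not s) = min(0.2, 0) = 0
(r → (((p → s) → p) ∧ not s)): 0.5 > 0, so result = 0
(((not r → not p) → s) ∨ (r → (((p → s) → p) ∧ not s))) = max(0.4, 0) = 0.4

0.40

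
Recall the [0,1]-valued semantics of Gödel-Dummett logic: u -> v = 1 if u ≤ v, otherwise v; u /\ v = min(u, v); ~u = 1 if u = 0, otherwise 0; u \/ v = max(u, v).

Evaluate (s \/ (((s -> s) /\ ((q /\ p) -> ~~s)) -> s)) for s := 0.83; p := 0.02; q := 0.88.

0.83

(s -> s): 0.83 ≤ 0.83, so result = 1
(q /\ p) = min(0.88, 0.02) = 0.02
~s: Gödel ¬ of 0.83 = 0 (operand ≠ 0)
~~s: Gödel ¬ of 0 = 1 (operand is 0)
((q /\ p) -> ~~s): 0.02 ≤ 1, so result = 1
((s -> s) /\ ((q /\ p) -> ~~s)) = min(1, 1) = 1
(((s -> s) /\ ((q /\ p) -> ~~s)) -> s): 1 > 0.83, so result = 0.83
(s \/ (((s -> s) /\ ((q /\ p) -> ~~s)) -> s)) = max(0.83, 0.83) = 0.83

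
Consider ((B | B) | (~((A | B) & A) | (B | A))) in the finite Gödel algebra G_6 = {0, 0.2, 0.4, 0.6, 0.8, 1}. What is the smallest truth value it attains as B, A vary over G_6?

The minimum is attained at B = 0, A = 0.2:
  (B | B) = max(0, 0) = 0
  (A | B) = max(0.2, 0) = 0.2
  ((A | B) & A) = min(0.2, 0.2) = 0.2
  ~((A | B) & A): Gödel ¬ of 0.2 = 0 (operand ≠ 0)
  (B | A) = max(0, 0.2) = 0.2
  (~((A | B) & A) | (B | A)) = max(0, 0.2) = 0.2
  ((B | B) | (~((A | B) & A) | (B | A))) = max(0, 0.2) = 0.2
Checking all 36 assignments confirms none give a value below 0.20.

0.20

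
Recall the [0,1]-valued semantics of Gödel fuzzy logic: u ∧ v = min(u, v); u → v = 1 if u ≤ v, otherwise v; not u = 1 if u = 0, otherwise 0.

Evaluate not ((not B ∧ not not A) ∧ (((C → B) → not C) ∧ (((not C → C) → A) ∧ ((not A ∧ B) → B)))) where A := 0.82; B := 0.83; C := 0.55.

1.00

not B: Gödel ¬ of 0.83 = 0 (operand ≠ 0)
not A: Gödel ¬ of 0.82 = 0 (operand ≠ 0)
not not A: Gödel ¬ of 0 = 1 (operand is 0)
(not B ∧ not not A) = min(0, 1) = 0
(C → B): 0.55 ≤ 0.83, so result = 1
not C: Gödel ¬ of 0.55 = 0 (operand ≠ 0)
((C → B) → not C): 1 > 0, so result = 0
not C: Gödel ¬ of 0.55 = 0 (operand ≠ 0)
(not C → C): 0 ≤ 0.55, so result = 1
((not C → C) → A): 1 > 0.82, so result = 0.82
not A: Gödel ¬ of 0.82 = 0 (operand ≠ 0)
(not A ∧ B) = min(0, 0.83) = 0
((not A ∧ B) → B): 0 ≤ 0.83, so result = 1
(((not C → C) → A) ∧ ((not A ∧ B) → B)) = min(0.82, 1) = 0.82
(((C → B) → not C) ∧ (((not C → C) → A) ∧ ((not A ∧ B) → B))) = min(0, 0.82) = 0
((not B ∧ not not A) ∧ (((C → B) → not C) ∧ (((not C → C) → A) ∧ ((not A ∧ B) → B)))) = min(0, 0) = 0
not ((not B ∧ not not A) ∧ (((C → B) → not C) ∧ (((not C → C) → A) ∧ ((not A ∧ B) → B)))): Gödel ¬ of 0 = 1 (operand is 0)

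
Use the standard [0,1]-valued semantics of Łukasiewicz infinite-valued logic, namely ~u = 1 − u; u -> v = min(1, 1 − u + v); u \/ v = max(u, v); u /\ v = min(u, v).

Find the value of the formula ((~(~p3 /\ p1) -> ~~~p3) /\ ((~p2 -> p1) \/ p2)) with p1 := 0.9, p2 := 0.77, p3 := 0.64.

0.72

~p3: Łukasiewicz ¬ gives 1 − 0.64 = 0.36
(~p3 /\ p1) = min(0.36, 0.9) = 0.36
~(~p3 /\ p1): Łukasiewicz ¬ gives 1 − 0.36 = 0.64
~p3: Łukasiewicz ¬ gives 1 − 0.64 = 0.36
~~p3: Łukasiewicz ¬ gives 1 − 0.36 = 0.64
~~~p3: Łukasiewicz ¬ gives 1 − 0.64 = 0.36
(~(~p3 /\ p1) -> ~~~p3): min(1, 1 − 0.64 + 0.36) = 0.72
~p2: Łukasiewicz ¬ gives 1 − 0.77 = 0.23
(~p2 -> p1): min(1, 1 − 0.23 + 0.9) = 1
((~p2 -> p1) \/ p2) = max(1, 0.77) = 1
((~(~p3 /\ p1) -> ~~~p3) /\ ((~p2 -> p1) \/ p2)) = min(0.72, 1) = 0.72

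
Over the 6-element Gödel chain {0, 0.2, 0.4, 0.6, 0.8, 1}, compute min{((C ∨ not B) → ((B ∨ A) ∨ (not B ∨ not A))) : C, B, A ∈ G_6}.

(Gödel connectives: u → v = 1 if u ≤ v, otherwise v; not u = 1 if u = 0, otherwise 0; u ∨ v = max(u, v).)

The minimum is attained at C = 0.4, B = 0.2, A = 0.2:
  not B: Gödel ¬ of 0.2 = 0 (operand ≠ 0)
  (C ∨ not B) = max(0.4, 0) = 0.4
  (B ∨ A) = max(0.2, 0.2) = 0.2
  not B: Gödel ¬ of 0.2 = 0 (operand ≠ 0)
  not A: Gödel ¬ of 0.2 = 0 (operand ≠ 0)
  (not B ∨ not A) = max(0, 0) = 0
  ((B ∨ A) ∨ (not B ∨ not A)) = max(0.2, 0) = 0.2
  ((C ∨ not B) → ((B ∨ A) ∨ (not B ∨ not A))): 0.4 > 0.2, so result = 0.2
Checking all 216 assignments confirms none give a value below 0.20.

0.20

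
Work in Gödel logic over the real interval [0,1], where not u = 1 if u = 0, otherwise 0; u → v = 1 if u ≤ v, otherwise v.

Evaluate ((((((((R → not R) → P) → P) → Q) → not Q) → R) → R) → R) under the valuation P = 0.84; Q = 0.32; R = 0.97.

not R: Gödel ¬ of 0.97 = 0 (operand ≠ 0)
(R → not R): 0.97 > 0, so result = 0
((R → not R) → P): 0 ≤ 0.84, so result = 1
(((R → not R) → P) → P): 1 > 0.84, so result = 0.84
((((R → not R) → P) → P) → Q): 0.84 > 0.32, so result = 0.32
not Q: Gödel ¬ of 0.32 = 0 (operand ≠ 0)
(((((R → not R) → P) → P) → Q) → not Q): 0.32 > 0, so result = 0
((((((R → not R) → P) → P) → Q) → not Q) → R): 0 ≤ 0.97, so result = 1
(((((((R → not R) → P) → P) → Q) → not Q) → R) → R): 1 > 0.97, so result = 0.97
((((((((R → not R) → P) → P) → Q) → not Q) → R) → R) → R): 0.97 ≤ 0.97, so result = 1

1.00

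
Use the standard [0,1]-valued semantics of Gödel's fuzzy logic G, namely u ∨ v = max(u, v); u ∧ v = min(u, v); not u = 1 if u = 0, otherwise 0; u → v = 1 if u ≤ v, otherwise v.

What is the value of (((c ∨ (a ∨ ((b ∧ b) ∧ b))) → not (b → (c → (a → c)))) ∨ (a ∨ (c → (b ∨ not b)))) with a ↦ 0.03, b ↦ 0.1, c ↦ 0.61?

(b ∧ b) = min(0.1, 0.1) = 0.1
((b ∧ b) ∧ b) = min(0.1, 0.1) = 0.1
(a ∨ ((b ∧ b) ∧ b)) = max(0.03, 0.1) = 0.1
(c ∨ (a ∨ ((b ∧ b) ∧ b))) = max(0.61, 0.1) = 0.61
(a → c): 0.03 ≤ 0.61, so result = 1
(c → (a → c)): 0.61 ≤ 1, so result = 1
(b → (c → (a → c))): 0.1 ≤ 1, so result = 1
not (b → (c → (a → c))): Gödel ¬ of 1 = 0 (operand ≠ 0)
((c ∨ (a ∨ ((b ∧ b) ∧ b))) → not (b → (c → (a → c)))): 0.61 > 0, so result = 0
not b: Gödel ¬ of 0.1 = 0 (operand ≠ 0)
(b ∨ not b) = max(0.1, 0) = 0.1
(c → (b ∨ not b)): 0.61 > 0.1, so result = 0.1
(a ∨ (c → (b ∨ not b))) = max(0.03, 0.1) = 0.1
(((c ∨ (a ∨ ((b ∧ b) ∧ b))) → not (b → (c → (a → c)))) ∨ (a ∨ (c → (b ∨ not b)))) = max(0, 0.1) = 0.1

0.10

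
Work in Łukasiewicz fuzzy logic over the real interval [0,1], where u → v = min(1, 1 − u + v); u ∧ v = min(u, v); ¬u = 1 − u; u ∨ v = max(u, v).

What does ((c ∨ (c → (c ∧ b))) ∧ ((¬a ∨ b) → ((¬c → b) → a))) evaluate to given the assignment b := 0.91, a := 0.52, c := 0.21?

0.61

(c ∧ b) = min(0.21, 0.91) = 0.21
(c → (c ∧ b)): min(1, 1 − 0.21 + 0.21) = 1
(c ∨ (c → (c ∧ b))) = max(0.21, 1) = 1
¬a: Łukasiewicz ¬ gives 1 − 0.52 = 0.48
(¬a ∨ b) = max(0.48, 0.91) = 0.91
¬c: Łukasiewicz ¬ gives 1 − 0.21 = 0.79
(¬c → b): min(1, 1 − 0.79 + 0.91) = 1
((¬c → b) → a): min(1, 1 − 1 + 0.52) = 0.52
((¬a ∨ b) → ((¬c → b) → a)): min(1, 1 − 0.91 + 0.52) = 0.61
((c ∨ (c → (c ∧ b))) ∧ ((¬a ∨ b) → ((¬c → b) → a))) = min(1, 0.61) = 0.61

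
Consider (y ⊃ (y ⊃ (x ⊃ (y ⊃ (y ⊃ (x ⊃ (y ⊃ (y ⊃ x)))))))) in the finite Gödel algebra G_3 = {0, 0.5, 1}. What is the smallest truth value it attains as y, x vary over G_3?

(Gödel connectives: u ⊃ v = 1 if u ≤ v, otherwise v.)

1.00

Every assignment gives 1. For instance at y = 0, x = 0:
  (y ⊃ x): 0 ≤ 0, so result = 1
  (y ⊃ (y ⊃ x)): 0 ≤ 1, so result = 1
  (x ⊃ (y ⊃ (y ⊃ x))): 0 ≤ 1, so result = 1
  (y ⊃ (x ⊃ (y ⊃ (y ⊃ x)))): 0 ≤ 1, so result = 1
  (y ⊃ (y ⊃ (x ⊃ (y ⊃ (y ⊃ x))))): 0 ≤ 1, so result = 1
  (x ⊃ (y ⊃ (y ⊃ (x ⊃ (y ⊃ (y ⊃ x)))))): 0 ≤ 1, so result = 1
  (y ⊃ (x ⊃ (y ⊃ (y ⊃ (x ⊃ (y ⊃ (y ⊃ x))))))): 0 ≤ 1, so result = 1
  (y ⊃ (y ⊃ (x ⊃ (y ⊃ (y ⊃ (x ⊃ (y ⊃ (y ⊃ x)))))))): 0 ≤ 1, so result = 1
All 9 assignments give value 1 — the formula is a G_3-tautology.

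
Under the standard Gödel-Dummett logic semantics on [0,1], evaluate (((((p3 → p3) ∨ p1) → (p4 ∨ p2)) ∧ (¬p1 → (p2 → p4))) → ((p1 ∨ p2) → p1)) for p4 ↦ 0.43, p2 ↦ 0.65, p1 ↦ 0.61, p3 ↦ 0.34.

0.61

(p3 → p3): 0.34 ≤ 0.34, so result = 1
((p3 → p3) ∨ p1) = max(1, 0.61) = 1
(p4 ∨ p2) = max(0.43, 0.65) = 0.65
(((p3 → p3) ∨ p1) → (p4 ∨ p2)): 1 > 0.65, so result = 0.65
¬p1: Gödel ¬ of 0.61 = 0 (operand ≠ 0)
(p2 → p4): 0.65 > 0.43, so result = 0.43
(¬p1 → (p2 → p4)): 0 ≤ 0.43, so result = 1
((((p3 → p3) ∨ p1) → (p4 ∨ p2)) ∧ (¬p1 → (p2 → p4))) = min(0.65, 1) = 0.65
(p1 ∨ p2) = max(0.61, 0.65) = 0.65
((p1 ∨ p2) → p1): 0.65 > 0.61, so result = 0.61
(((((p3 → p3) ∨ p1) → (p4 ∨ p2)) ∧ (¬p1 → (p2 → p4))) → ((p1 ∨ p2) → p1)): 0.65 > 0.61, so result = 0.61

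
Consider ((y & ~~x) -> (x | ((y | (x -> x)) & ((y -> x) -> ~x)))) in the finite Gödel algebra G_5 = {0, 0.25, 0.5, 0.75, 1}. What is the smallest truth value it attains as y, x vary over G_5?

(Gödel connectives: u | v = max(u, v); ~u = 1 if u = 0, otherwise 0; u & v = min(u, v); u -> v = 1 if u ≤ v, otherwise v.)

0.25

The minimum is attained at y = 0.5, x = 0.25:
  ~x: Gödel ¬ of 0.25 = 0 (operand ≠ 0)
  ~~x: Gödel ¬ of 0 = 1 (operand is 0)
  (y & ~~x) = min(0.5, 1) = 0.5
  (x -> x): 0.25 ≤ 0.25, so result = 1
  (y | (x -> x)) = max(0.5, 1) = 1
  (y -> x): 0.5 > 0.25, so result = 0.25
  ~x: Gödel ¬ of 0.25 = 0 (operand ≠ 0)
  ((y -> x) -> ~x): 0.25 > 0, so result = 0
  ((y | (x -> x)) & ((y -> x) -> ~x)) = min(1, 0) = 0
  (x | ((y | (x -> x)) & ((y -> x) -> ~x))) = max(0.25, 0) = 0.25
  ((y & ~~x) -> (x | ((y | (x -> x)) & ((y -> x) -> ~x)))): 0.5 > 0.25, so result = 0.25
Checking all 25 assignments confirms none give a value below 0.25.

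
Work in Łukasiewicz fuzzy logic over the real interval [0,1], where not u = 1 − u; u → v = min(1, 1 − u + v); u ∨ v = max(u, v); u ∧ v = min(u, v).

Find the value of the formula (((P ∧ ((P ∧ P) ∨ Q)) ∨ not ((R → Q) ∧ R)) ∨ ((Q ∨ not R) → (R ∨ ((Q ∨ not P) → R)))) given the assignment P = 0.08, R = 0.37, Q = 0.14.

(P ∧ P) = min(0.08, 0.08) = 0.08
((P ∧ P) ∨ Q) = max(0.08, 0.14) = 0.14
(P ∧ ((P ∧ P) ∨ Q)) = min(0.08, 0.14) = 0.08
(R → Q): min(1, 1 − 0.37 + 0.14) = 0.77
((R → Q) ∧ R) = min(0.77, 0.37) = 0.37
not ((R → Q) ∧ R): Łukasiewicz ¬ gives 1 − 0.37 = 0.63
((P ∧ ((P ∧ P) ∨ Q)) ∨ not ((R → Q) ∧ R)) = max(0.08, 0.63) = 0.63
not R: Łukasiewicz ¬ gives 1 − 0.37 = 0.63
(Q ∨ not R) = max(0.14, 0.63) = 0.63
not P: Łukasiewicz ¬ gives 1 − 0.08 = 0.92
(Q ∨ not P) = max(0.14, 0.92) = 0.92
((Q ∨ not P) → R): min(1, 1 − 0.92 + 0.37) = 0.45
(R ∨ ((Q ∨ not P) → R)) = max(0.37, 0.45) = 0.45
((Q ∨ not R) → (R ∨ ((Q ∨ not P) → R))): min(1, 1 − 0.63 + 0.45) = 0.82
(((P ∧ ((P ∧ P) ∨ Q)) ∨ not ((R → Q) ∧ R)) ∨ ((Q ∨ not R) → (R ∨ ((Q ∨ not P) → R)))) = max(0.63, 0.82) = 0.82

0.82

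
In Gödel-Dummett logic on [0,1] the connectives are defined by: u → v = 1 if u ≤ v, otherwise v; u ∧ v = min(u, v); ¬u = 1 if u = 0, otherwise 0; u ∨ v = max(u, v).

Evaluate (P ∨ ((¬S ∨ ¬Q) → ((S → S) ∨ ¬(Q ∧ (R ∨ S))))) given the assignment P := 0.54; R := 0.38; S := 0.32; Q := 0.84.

1.00

¬S: Gödel ¬ of 0.32 = 0 (operand ≠ 0)
¬Q: Gödel ¬ of 0.84 = 0 (operand ≠ 0)
(¬S ∨ ¬Q) = max(0, 0) = 0
(S → S): 0.32 ≤ 0.32, so result = 1
(R ∨ S) = max(0.38, 0.32) = 0.38
(Q ∧ (R ∨ S)) = min(0.84, 0.38) = 0.38
¬(Q ∧ (R ∨ S)): Gödel ¬ of 0.38 = 0 (operand ≠ 0)
((S → S) ∨ ¬(Q ∧ (R ∨ S))) = max(1, 0) = 1
((¬S ∨ ¬Q) → ((S → S) ∨ ¬(Q ∧ (R ∨ S)))): 0 ≤ 1, so result = 1
(P ∨ ((¬S ∨ ¬Q) → ((S → S) ∨ ¬(Q ∧ (R ∨ S))))) = max(0.54, 1) = 1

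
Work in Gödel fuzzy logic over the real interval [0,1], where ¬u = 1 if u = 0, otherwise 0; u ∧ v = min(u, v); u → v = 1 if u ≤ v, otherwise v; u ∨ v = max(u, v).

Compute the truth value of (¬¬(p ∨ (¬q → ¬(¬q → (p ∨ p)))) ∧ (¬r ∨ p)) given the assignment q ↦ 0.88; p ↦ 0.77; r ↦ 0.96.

¬q: Gödel ¬ of 0.88 = 0 (operand ≠ 0)
¬q: Gödel ¬ of 0.88 = 0 (operand ≠ 0)
(p ∨ p) = max(0.77, 0.77) = 0.77
(¬q → (p ∨ p)): 0 ≤ 0.77, so result = 1
¬(¬q → (p ∨ p)): Gödel ¬ of 1 = 0 (operand ≠ 0)
(¬q → ¬(¬q → (p ∨ p))): 0 ≤ 0, so result = 1
(p ∨ (¬q → ¬(¬q → (p ∨ p)))) = max(0.77, 1) = 1
¬(p ∨ (¬q → ¬(¬q → (p ∨ p)))): Gödel ¬ of 1 = 0 (operand ≠ 0)
¬¬(p ∨ (¬q → ¬(¬q → (p ∨ p)))): Gödel ¬ of 0 = 1 (operand is 0)
¬r: Gödel ¬ of 0.96 = 0 (operand ≠ 0)
(¬r ∨ p) = max(0, 0.77) = 0.77
(¬¬(p ∨ (¬q → ¬(¬q → (p ∨ p)))) ∧ (¬r ∨ p)) = min(1, 0.77) = 0.77

0.77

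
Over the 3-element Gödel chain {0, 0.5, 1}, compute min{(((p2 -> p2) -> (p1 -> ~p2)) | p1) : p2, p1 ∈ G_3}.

The minimum is attained at p2 = 0.5, p1 = 0.5:
  (p2 -> p2): 0.5 ≤ 0.5, so result = 1
  ~p2: Gödel ¬ of 0.5 = 0 (operand ≠ 0)
  (p1 -> ~p2): 0.5 > 0, so result = 0
  ((p2 -> p2) -> (p1 -> ~p2)): 1 > 0, so result = 0
  (((p2 -> p2) -> (p1 -> ~p2)) | p1) = max(0, 0.5) = 0.5
Checking all 9 assignments confirms none give a value below 0.50.

0.50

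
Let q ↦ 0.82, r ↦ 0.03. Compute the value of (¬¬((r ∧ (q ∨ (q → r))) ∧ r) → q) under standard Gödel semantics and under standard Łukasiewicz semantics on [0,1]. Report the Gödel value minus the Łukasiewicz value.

Gödel evaluation:
  (q → r): 0.82 > 0.03, so result = 0.03
  (q ∨ (q → r)) = max(0.82, 0.03) = 0.82
  (r ∧ (q ∨ (q → r))) = min(0.03, 0.82) = 0.03
  ((r ∧ (q ∨ (q → r))) ∧ r) = min(0.03, 0.03) = 0.03
  ¬((r ∧ (q ∨ (q → r))) ∧ r): Gödel ¬ of 0.03 = 0 (operand ≠ 0)
  ¬¬((r ∧ (q ∨ (q → r))) ∧ r): Gödel ¬ of 0 = 1 (operand is 0)
  (¬¬((r ∧ (q ∨ (q → r))) ∧ r) → q): 1 > 0.82, so result = 0.82
  Gödel value = 0.82
Łukasiewicz evaluation:
  (q → r): min(1, 1 − 0.82 + 0.03) = 0.21
  (q ∨ (q → r)) = max(0.82, 0.21) = 0.82
  (r ∧ (q ∨ (q → r))) = min(0.03, 0.82) = 0.03
  ((r ∧ (q ∨ (q → r))) ∧ r) = min(0.03, 0.03) = 0.03
  ¬((r ∧ (q ∨ (q → r))) ∧ r): Łukasiewicz ¬ gives 1 − 0.03 = 0.97
  ¬¬((r ∧ (q ∨ (q → r))) ∧ r): Łukasiewicz ¬ gives 1 − 0.97 = 0.03
  (¬¬((r ∧ (q ∨ (q → r))) ∧ r) → q): min(1, 1 − 0.03 + 0.82) = 1
  Łukasiewicz value = 1
Difference: 0.82 − 1 = -0.18

-0.18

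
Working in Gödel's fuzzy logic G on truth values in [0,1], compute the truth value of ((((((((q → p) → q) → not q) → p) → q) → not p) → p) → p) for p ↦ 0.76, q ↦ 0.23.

0.76

(q → p): 0.23 ≤ 0.76, so result = 1
((q → p) → q): 1 > 0.23, so result = 0.23
not q: Gödel ¬ of 0.23 = 0 (operand ≠ 0)
(((q → p) → q) → not q): 0.23 > 0, so result = 0
((((q → p) → q) → not q) → p): 0 ≤ 0.76, so result = 1
(((((q → p) → q) → not q) → p) → q): 1 > 0.23, so result = 0.23
not p: Gödel ¬ of 0.76 = 0 (operand ≠ 0)
((((((q → p) → q) → not q) → p) → q) → not p): 0.23 > 0, so result = 0
(((((((q → p) → q) → not q) → p) → q) → not p) → p): 0 ≤ 0.76, so result = 1
((((((((q → p) → q) → not q) → p) → q) → not p) → p) → p): 1 > 0.76, so result = 0.76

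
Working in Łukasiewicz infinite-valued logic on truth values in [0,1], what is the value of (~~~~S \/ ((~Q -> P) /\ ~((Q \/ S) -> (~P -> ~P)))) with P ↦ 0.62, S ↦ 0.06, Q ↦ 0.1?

0.06

~S: Łukasiewicz ¬ gives 1 − 0.06 = 0.94
~~S: Łukasiewicz ¬ gives 1 − 0.94 = 0.06
~~~S: Łukasiewicz ¬ gives 1 − 0.06 = 0.94
~~~~S: Łukasiewicz ¬ gives 1 − 0.94 = 0.06
~Q: Łukasiewicz ¬ gives 1 − 0.1 = 0.9
(~Q -> P): min(1, 1 − 0.9 + 0.62) = 0.72
(Q \/ S) = max(0.1, 0.06) = 0.1
~P: Łukasiewicz ¬ gives 1 − 0.62 = 0.38
~P: Łukasiewicz ¬ gives 1 − 0.62 = 0.38
(~P -> ~P): min(1, 1 − 0.38 + 0.38) = 1
((Q \/ S) -> (~P -> ~P)): min(1, 1 − 0.1 + 1) = 1
~((Q \/ S) -> (~P -> ~P)): Łukasiewicz ¬ gives 1 − 1 = 0
((~Q -> P) /\ ~((Q \/ S) -> (~P -> ~P))) = min(0.72, 0) = 0
(~~~~S \/ ((~Q -> P) /\ ~((Q \/ S) -> (~P -> ~P)))) = max(0.06, 0) = 0.06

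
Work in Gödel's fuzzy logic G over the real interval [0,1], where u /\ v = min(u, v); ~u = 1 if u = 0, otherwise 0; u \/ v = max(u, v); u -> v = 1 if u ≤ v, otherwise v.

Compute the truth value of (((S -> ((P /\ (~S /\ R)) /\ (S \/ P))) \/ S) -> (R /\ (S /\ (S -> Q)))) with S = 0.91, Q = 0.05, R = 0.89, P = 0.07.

~S: Gödel ¬ of 0.91 = 0 (operand ≠ 0)
(~S /\ R) = min(0, 0.89) = 0
(P /\ (~S /\ R)) = min(0.07, 0) = 0
(S \/ P) = max(0.91, 0.07) = 0.91
((P /\ (~S /\ R)) /\ (S \/ P)) = min(0, 0.91) = 0
(S -> ((P /\ (~S /\ R)) /\ (S \/ P))): 0.91 > 0, so result = 0
((S -> ((P /\ (~S /\ R)) /\ (S \/ P))) \/ S) = max(0, 0.91) = 0.91
(S -> Q): 0.91 > 0.05, so result = 0.05
(S /\ (S -> Q)) = min(0.91, 0.05) = 0.05
(R /\ (S /\ (S -> Q))) = min(0.89, 0.05) = 0.05
(((S -> ((P /\ (~S /\ R)) /\ (S \/ P))) \/ S) -> (R /\ (S /\ (S -> Q)))): 0.91 > 0.05, so result = 0.05

0.05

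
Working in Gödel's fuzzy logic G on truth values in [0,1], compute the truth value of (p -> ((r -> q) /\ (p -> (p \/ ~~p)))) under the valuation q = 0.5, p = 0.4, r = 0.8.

1.00

(r -> q): 0.8 > 0.5, so result = 0.5
~p: Gödel ¬ of 0.4 = 0 (operand ≠ 0)
~~p: Gödel ¬ of 0 = 1 (operand is 0)
(p \/ ~~p) = max(0.4, 1) = 1
(p -> (p \/ ~~p)): 0.4 ≤ 1, so result = 1
((r -> q) /\ (p -> (p \/ ~~p))) = min(0.5, 1) = 0.5
(p -> ((r -> q) /\ (p -> (p \/ ~~p)))): 0.4 ≤ 0.5, so result = 1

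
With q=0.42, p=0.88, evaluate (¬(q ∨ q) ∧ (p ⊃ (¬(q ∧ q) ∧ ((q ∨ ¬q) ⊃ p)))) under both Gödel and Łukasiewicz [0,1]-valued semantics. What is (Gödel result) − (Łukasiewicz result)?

-0.58

Gödel evaluation:
  (q ∨ q) = max(0.42, 0.42) = 0.42
  ¬(q ∨ q): Gödel ¬ of 0.42 = 0 (operand ≠ 0)
  (q ∧ q) = min(0.42, 0.42) = 0.42
  ¬(q ∧ q): Gödel ¬ of 0.42 = 0 (operand ≠ 0)
  ¬q: Gödel ¬ of 0.42 = 0 (operand ≠ 0)
  (q ∨ ¬q) = max(0.42, 0) = 0.42
  ((q ∨ ¬q) ⊃ p): 0.42 ≤ 0.88, so result = 1
  (¬(q ∧ q) ∧ ((q ∨ ¬q) ⊃ p)) = min(0, 1) = 0
  (p ⊃ (¬(q ∧ q) ∧ ((q ∨ ¬q) ⊃ p))): 0.88 > 0, so result = 0
  (¬(q ∨ q) ∧ (p ⊃ (¬(q ∧ q) ∧ ((q ∨ ¬q) ⊃ p)))) = min(0, 0) = 0
  Gödel value = 0
Łukasiewicz evaluation:
  (q ∨ q) = max(0.42, 0.42) = 0.42
  ¬(q ∨ q): Łukasiewicz ¬ gives 1 − 0.42 = 0.58
  (q ∧ q) = min(0.42, 0.42) = 0.42
  ¬(q ∧ q): Łukasiewicz ¬ gives 1 − 0.42 = 0.58
  ¬q: Łukasiewicz ¬ gives 1 − 0.42 = 0.58
  (q ∨ ¬q) = max(0.42, 0.58) = 0.58
  ((q ∨ ¬q) ⊃ p): min(1, 1 − 0.58 + 0.88) = 1
  (¬(q ∧ q) ∧ ((q ∨ ¬q) ⊃ p)) = min(0.58, 1) = 0.58
  (p ⊃ (¬(q ∧ q) ∧ ((q ∨ ¬q) ⊃ p))): min(1, 1 − 0.88 + 0.58) = 0.7
  (¬(q ∨ q) ∧ (p ⊃ (¬(q ∧ q) ∧ ((q ∨ ¬q) ⊃ p)))) = min(0.58, 0.7) = 0.58
  Łukasiewicz value = 0.58
Difference: 0 − 0.58 = -0.58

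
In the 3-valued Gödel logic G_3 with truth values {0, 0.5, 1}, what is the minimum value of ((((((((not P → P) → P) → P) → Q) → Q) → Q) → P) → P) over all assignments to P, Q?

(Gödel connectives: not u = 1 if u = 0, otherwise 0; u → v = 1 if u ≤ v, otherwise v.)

0.50

The minimum is attained at P = 0.5, Q = 0:
  not P: Gödel ¬ of 0.5 = 0 (operand ≠ 0)
  (not P → P): 0 ≤ 0.5, so result = 1
  ((not P → P) → P): 1 > 0.5, so result = 0.5
  (((not P → P) → P) → P): 0.5 ≤ 0.5, so result = 1
  ((((not P → P) → P) → P) → Q): 1 > 0, so result = 0
  (((((not P → P) → P) → P) → Q) → Q): 0 ≤ 0, so result = 1
  ((((((not P → P) → P) → P) → Q) → Q) → Q): 1 > 0, so result = 0
  (((((((not P → P) → P) → P) → Q) → Q) → Q) → P): 0 ≤ 0.5, so result = 1
  ((((((((not P → P) → P) → P) → Q) → Q) → Q) → P) → P): 1 > 0.5, so result = 0.5
Checking all 9 assignments confirms none give a value below 0.50.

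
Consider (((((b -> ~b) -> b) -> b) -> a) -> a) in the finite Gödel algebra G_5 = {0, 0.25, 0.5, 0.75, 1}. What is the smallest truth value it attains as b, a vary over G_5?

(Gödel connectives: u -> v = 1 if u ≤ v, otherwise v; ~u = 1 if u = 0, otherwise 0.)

0.25

The minimum is attained at b = 0.25, a = 0.25:
  ~b: Gödel ¬ of 0.25 = 0 (operand ≠ 0)
  (b -> ~b): 0.25 > 0, so result = 0
  ((b -> ~b) -> b): 0 ≤ 0.25, so result = 1
  (((b -> ~b) -> b) -> b): 1 > 0.25, so result = 0.25
  ((((b -> ~b) -> b) -> b) -> a): 0.25 ≤ 0.25, so result = 1
  (((((b -> ~b) -> b) -> b) -> a) -> a): 1 > 0.25, so result = 0.25
Checking all 25 assignments confirms none give a value below 0.25.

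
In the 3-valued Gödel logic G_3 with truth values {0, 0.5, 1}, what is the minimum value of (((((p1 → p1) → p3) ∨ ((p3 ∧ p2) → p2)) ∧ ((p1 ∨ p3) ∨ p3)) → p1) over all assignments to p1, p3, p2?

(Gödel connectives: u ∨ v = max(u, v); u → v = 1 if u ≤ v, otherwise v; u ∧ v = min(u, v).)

The minimum is attained at p1 = 0, p3 = 0.5, p2 = 0:
  (p1 → p1): 0 ≤ 0, so result = 1
  ((p1 → p1) → p3): 1 > 0.5, so result = 0.5
  (p3 ∧ p2) = min(0.5, 0) = 0
  ((p3 ∧ p2) → p2): 0 ≤ 0, so result = 1
  (((p1 → p1) → p3) ∨ ((p3 ∧ p2) → p2)) = max(0.5, 1) = 1
  (p1 ∨ p3) = max(0, 0.5) = 0.5
  ((p1 ∨ p3) ∨ p3) = max(0.5, 0.5) = 0.5
  ((((p1 → p1) → p3) ∨ ((p3 ∧ p2) → p2)) ∧ ((p1 ∨ p3) ∨ p3)) = min(1, 0.5) = 0.5
  (((((p1 → p1) → p3) ∨ ((p3 ∧ p2) → p2)) ∧ ((p1 ∨ p3) ∨ p3)) → p1): 0.5 > 0, so result = 0
Checking all 27 assignments confirms none give a value below 0.00.

0.00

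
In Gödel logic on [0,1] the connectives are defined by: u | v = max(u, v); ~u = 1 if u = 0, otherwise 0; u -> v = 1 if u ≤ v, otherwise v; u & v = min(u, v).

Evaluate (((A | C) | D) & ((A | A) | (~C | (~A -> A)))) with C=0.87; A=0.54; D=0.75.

(A | C) = max(0.54, 0.87) = 0.87
((A | C) | D) = max(0.87, 0.75) = 0.87
(A | A) = max(0.54, 0.54) = 0.54
~C: Gödel ¬ of 0.87 = 0 (operand ≠ 0)
~A: Gödel ¬ of 0.54 = 0 (operand ≠ 0)
(~A -> A): 0 ≤ 0.54, so result = 1
(~C | (~A -> A)) = max(0, 1) = 1
((A | A) | (~C | (~A -> A))) = max(0.54, 1) = 1
(((A | C) | D) & ((A | A) | (~C | (~A -> A)))) = min(0.87, 1) = 0.87

0.87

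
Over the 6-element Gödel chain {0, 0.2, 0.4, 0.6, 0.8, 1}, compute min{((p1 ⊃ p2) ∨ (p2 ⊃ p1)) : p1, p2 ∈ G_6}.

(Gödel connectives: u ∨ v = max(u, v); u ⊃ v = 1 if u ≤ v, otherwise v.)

Every assignment gives 1. For instance at p1 = 0, p2 = 0:
  (p1 ⊃ p2): 0 ≤ 0, so result = 1
  (p2 ⊃ p1): 0 ≤ 0, so result = 1
  ((p1 ⊃ p2) ∨ (p2 ⊃ p1)) = max(1, 1) = 1
All 36 assignments give value 1 — the formula is a G_6-tautology.

1.00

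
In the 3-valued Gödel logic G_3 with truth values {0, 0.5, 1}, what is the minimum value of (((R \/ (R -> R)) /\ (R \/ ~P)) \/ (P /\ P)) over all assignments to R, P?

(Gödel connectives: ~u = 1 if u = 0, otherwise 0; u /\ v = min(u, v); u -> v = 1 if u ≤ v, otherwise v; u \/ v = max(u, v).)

0.50

The minimum is attained at R = 0, P = 0.5:
  (R -> R): 0 ≤ 0, so result = 1
  (R \/ (R -> R)) = max(0, 1) = 1
  ~P: Gödel ¬ of 0.5 = 0 (operand ≠ 0)
  (R \/ ~P) = max(0, 0) = 0
  ((R \/ (R -> R)) /\ (R \/ ~P)) = min(1, 0) = 0
  (P /\ P) = min(0.5, 0.5) = 0.5
  (((R \/ (R -> R)) /\ (R \/ ~P)) \/ (P /\ P)) = max(0, 0.5) = 0.5
Checking all 9 assignments confirms none give a value below 0.50.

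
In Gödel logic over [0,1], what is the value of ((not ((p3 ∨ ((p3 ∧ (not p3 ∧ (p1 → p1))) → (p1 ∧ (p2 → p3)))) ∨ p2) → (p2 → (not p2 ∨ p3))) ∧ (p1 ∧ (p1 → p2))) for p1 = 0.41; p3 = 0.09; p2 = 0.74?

not p3: Gödel ¬ of 0.09 = 0 (operand ≠ 0)
(p1 → p1): 0.41 ≤ 0.41, so result = 1
(not p3 ∧ (p1 → p1)) = min(0, 1) = 0
(p3 ∧ (not p3 ∧ (p1 → p1))) = min(0.09, 0) = 0
(p2 → p3): 0.74 > 0.09, so result = 0.09
(p1 ∧ (p2 → p3)) = min(0.41, 0.09) = 0.09
((p3 ∧ (not p3 ∧ (p1 → p1))) → (p1 ∧ (p2 → p3))): 0 ≤ 0.09, so result = 1
(p3 ∨ ((p3 ∧ (not p3 ∧ (p1 → p1))) → (p1 ∧ (p2 → p3)))) = max(0.09, 1) = 1
((p3 ∨ ((p3 ∧ (not p3 ∧ (p1 → p1))) → (p1 ∧ (p2 → p3)))) ∨ p2) = max(1, 0.74) = 1
not ((p3 ∨ ((p3 ∧ (not p3 ∧ (p1 → p1))) → (p1 ∧ (p2 → p3)))) ∨ p2): Gödel ¬ of 1 = 0 (operand ≠ 0)
not p2: Gödel ¬ of 0.74 = 0 (operand ≠ 0)
(not p2 ∨ p3) = max(0, 0.09) = 0.09
(p2 → (not p2 ∨ p3)): 0.74 > 0.09, so result = 0.09
(not ((p3 ∨ ((p3 ∧ (not p3 ∧ (p1 → p1))) → (p1 ∧ (p2 → p3)))) ∨ p2) → (p2 → (not p2 ∨ p3))): 0 ≤ 0.09, so result = 1
(p1 → p2): 0.41 ≤ 0.74, so result = 1
(p1 ∧ (p1 → p2)) = min(0.41, 1) = 0.41
((not ((p3 ∨ ((p3 ∧ (not p3 ∧ (p1 → p1))) → (p1 ∧ (p2 → p3)))) ∨ p2) → (p2 → (not p2 ∨ p3))) ∧ (p1 ∧ (p1 → p2))) = min(1, 0.41) = 0.41

0.41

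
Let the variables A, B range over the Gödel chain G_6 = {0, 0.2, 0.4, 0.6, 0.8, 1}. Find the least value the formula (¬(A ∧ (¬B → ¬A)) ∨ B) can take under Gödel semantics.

0.20

The minimum is attained at A = 0.2, B = 0.2:
  ¬B: Gödel ¬ of 0.2 = 0 (operand ≠ 0)
  ¬A: Gödel ¬ of 0.2 = 0 (operand ≠ 0)
  (¬B → ¬A): 0 ≤ 0, so result = 1
  (A ∧ (¬B → ¬A)) = min(0.2, 1) = 0.2
  ¬(A ∧ (¬B → ¬A)): Gödel ¬ of 0.2 = 0 (operand ≠ 0)
  (¬(A ∧ (¬B → ¬A)) ∨ B) = max(0, 0.2) = 0.2
Checking all 36 assignments confirms none give a value below 0.20.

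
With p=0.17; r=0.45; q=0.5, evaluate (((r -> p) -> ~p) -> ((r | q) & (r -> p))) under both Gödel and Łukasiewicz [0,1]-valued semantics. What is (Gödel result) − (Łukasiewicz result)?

0.50

Gödel evaluation:
  (r -> p): 0.45 > 0.17, so result = 0.17
  ~p: Gödel ¬ of 0.17 = 0 (operand ≠ 0)
  ((r -> p) -> ~p): 0.17 > 0, so result = 0
  (r | q) = max(0.45, 0.5) = 0.5
  (r -> p): 0.45 > 0.17, so result = 0.17
  ((r | q) & (r -> p)) = min(0.5, 0.17) = 0.17
  (((r -> p) -> ~p) -> ((r | q) & (r -> p))): 0 ≤ 0.17, so result = 1
  Gödel value = 1
Łukasiewicz evaluation:
  (r -> p): min(1, 1 − 0.45 + 0.17) = 0.72
  ~p: Łukasiewicz ¬ gives 1 − 0.17 = 0.83
  ((r -> p) -> ~p): min(1, 1 − 0.72 + 0.83) = 1
  (r | q) = max(0.45, 0.5) = 0.5
  (r -> p): min(1, 1 − 0.45 + 0.17) = 0.72
  ((r | q) & (r -> p)) = min(0.5, 0.72) = 0.5
  (((r -> p) -> ~p) -> ((r | q) & (r -> p))): min(1, 1 − 1 + 0.5) = 0.5
  Łukasiewicz value = 0.5
Difference: 1 − 0.5 = 0.50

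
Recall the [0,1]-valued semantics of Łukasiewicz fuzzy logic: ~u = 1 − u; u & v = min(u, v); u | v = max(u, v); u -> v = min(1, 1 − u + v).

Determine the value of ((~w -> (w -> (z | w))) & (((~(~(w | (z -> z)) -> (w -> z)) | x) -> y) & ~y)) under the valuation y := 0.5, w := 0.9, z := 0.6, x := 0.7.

0.50

~w: Łukasiewicz ¬ gives 1 − 0.9 = 0.1
(z | w) = max(0.6, 0.9) = 0.9
(w -> (z | w)): min(1, 1 − 0.9 + 0.9) = 1
(~w -> (w -> (z | w))): min(1, 1 − 0.1 + 1) = 1
(z -> z): min(1, 1 − 0.6 + 0.6) = 1
(w | (z -> z)) = max(0.9, 1) = 1
~(w | (z -> z)): Łukasiewicz ¬ gives 1 − 1 = 0
(w -> z): min(1, 1 − 0.9 + 0.6) = 0.7
(~(w | (z -> z)) -> (w -> z)): min(1, 1 − 0 + 0.7) = 1
~(~(w | (z -> z)) -> (w -> z)): Łukasiewicz ¬ gives 1 − 1 = 0
(~(~(w | (z -> z)) -> (w -> z)) | x) = max(0, 0.7) = 0.7
((~(~(w | (z -> z)) -> (w -> z)) | x) -> y): min(1, 1 − 0.7 + 0.5) = 0.8
~y: Łukasiewicz ¬ gives 1 − 0.5 = 0.5
(((~(~(w | (z -> z)) -> (w -> z)) | x) -> y) & ~y) = min(0.8, 0.5) = 0.5
((~w -> (w -> (z | w))) & (((~(~(w | (z -> z)) -> (w -> z)) | x) -> y) & ~y)) = min(1, 0.5) = 0.5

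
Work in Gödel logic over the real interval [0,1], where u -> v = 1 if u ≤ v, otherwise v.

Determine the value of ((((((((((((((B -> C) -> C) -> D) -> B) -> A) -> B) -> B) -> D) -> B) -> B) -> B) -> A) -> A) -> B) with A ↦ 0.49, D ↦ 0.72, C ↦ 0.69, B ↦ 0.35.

0.35

(B -> C): 0.35 ≤ 0.69, so result = 1
((B -> C) -> C): 1 > 0.69, so result = 0.69
(((B -> C) -> C) -> D): 0.69 ≤ 0.72, so result = 1
((((B -> C) -> C) -> D) -> B): 1 > 0.35, so result = 0.35
(((((B -> C) -> C) -> D) -> B) -> A): 0.35 ≤ 0.49, so result = 1
((((((B -> C) -> C) -> D) -> B) -> A) -> B): 1 > 0.35, so result = 0.35
(((((((B -> C) -> C) -> D) -> B) -> A) -> B) -> B): 0.35 ≤ 0.35, so result = 1
((((((((B -> C) -> C) -> D) -> B) -> A) -> B) -> B) -> D): 1 > 0.72, so result = 0.72
(((((((((B -> C) -> C) -> D) -> B) -> A) -> B) -> B) -> D) -> B): 0.72 > 0.35, so result = 0.35
((((((((((B -> C) -> C) -> D) -> B) -> A) -> B) -> B) -> D) -> B) -> B): 0.35 ≤ 0.35, so result = 1
(((((((((((B -> C) -> C) -> D) -> B) -> A) -> B) -> B) -> D) -> B) -> B) -> B): 1 > 0.35, so result = 0.35
((((((((((((B -> C) -> C) -> D) -> B) -> A) -> B) -> B) -> D) -> B) -> B) -> B) -> A): 0.35 ≤ 0.49, so result = 1
(((((((((((((B -> C) -> C) -> D) -> B) -> A) -> B) -> B) -> D) -> B) -> B) -> B) -> A) -> A): 1 > 0.49, so result = 0.49
((((((((((((((B -> C) -> C) -> D) -> B) -> A) -> B) -> B) -> D) -> B) -> B) -> B) -> A) -> A) -> B): 0.49 > 0.35, so result = 0.35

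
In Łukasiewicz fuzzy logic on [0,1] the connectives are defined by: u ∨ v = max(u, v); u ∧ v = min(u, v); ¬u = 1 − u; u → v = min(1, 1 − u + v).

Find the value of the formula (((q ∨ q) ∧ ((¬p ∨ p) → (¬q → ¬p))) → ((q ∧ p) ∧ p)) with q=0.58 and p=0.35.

0.77

(q ∨ q) = max(0.58, 0.58) = 0.58
¬p: Łukasiewicz ¬ gives 1 − 0.35 = 0.65
(¬p ∨ p) = max(0.65, 0.35) = 0.65
¬q: Łukasiewicz ¬ gives 1 − 0.58 = 0.42
¬p: Łukasiewicz ¬ gives 1 − 0.35 = 0.65
(¬q → ¬p): min(1, 1 − 0.42 + 0.65) = 1
((¬p ∨ p) → (¬q → ¬p)): min(1, 1 − 0.65 + 1) = 1
((q ∨ q) ∧ ((¬p ∨ p) → (¬q → ¬p))) = min(0.58, 1) = 0.58
(q ∧ p) = min(0.58, 0.35) = 0.35
((q ∧ p) ∧ p) = min(0.35, 0.35) = 0.35
(((q ∨ q) ∧ ((¬p ∨ p) → (¬q → ¬p))) → ((q ∧ p) ∧ p)): min(1, 1 − 0.58 + 0.35) = 0.77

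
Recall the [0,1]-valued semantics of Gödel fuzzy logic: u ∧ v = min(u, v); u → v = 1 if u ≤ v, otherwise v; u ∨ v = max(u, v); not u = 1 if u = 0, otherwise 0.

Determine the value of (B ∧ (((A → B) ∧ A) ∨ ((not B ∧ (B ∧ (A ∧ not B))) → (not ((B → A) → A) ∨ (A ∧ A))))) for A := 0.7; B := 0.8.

(A → B): 0.7 ≤ 0.8, so result = 1
((A → B) ∧ A) = min(1, 0.7) = 0.7
not B: Gödel ¬ of 0.8 = 0 (operand ≠ 0)
not B: Gödel ¬ of 0.8 = 0 (operand ≠ 0)
(A ∧ not B) = min(0.7, 0) = 0
(B ∧ (A ∧ not B)) = min(0.8, 0) = 0
(not B ∧ (B ∧ (A ∧ not B))) = min(0, 0) = 0
(B → A): 0.8 > 0.7, so result = 0.7
((B → A) → A): 0.7 ≤ 0.7, so result = 1
not ((B → A) → A): Gödel ¬ of 1 = 0 (operand ≠ 0)
(A ∧ A) = min(0.7, 0.7) = 0.7
(not ((B → A) → A) ∨ (A ∧ A)) = max(0, 0.7) = 0.7
((not B ∧ (B ∧ (A ∧ not B))) → (not ((B → A) → A) ∨ (A ∧ A))): 0 ≤ 0.7, so result = 1
(((A → B) ∧ A) ∨ ((not B ∧ (B ∧ (A ∧ not B))) → (not ((B → A) → A) ∨ (A ∧ A)))) = max(0.7, 1) = 1
(B ∧ (((A → B) ∧ A) ∨ ((not B ∧ (B ∧ (A ∧ not B))) → (not ((B → A) → A) ∨ (A ∧ A))))) = min(0.8, 1) = 0.8

0.80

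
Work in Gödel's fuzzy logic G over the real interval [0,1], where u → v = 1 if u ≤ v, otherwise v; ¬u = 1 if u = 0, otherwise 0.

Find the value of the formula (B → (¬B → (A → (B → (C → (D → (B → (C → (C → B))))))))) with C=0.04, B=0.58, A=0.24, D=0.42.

1.00

¬B: Gödel ¬ of 0.58 = 0 (operand ≠ 0)
(C → B): 0.04 ≤ 0.58, so result = 1
(C → (C → B)): 0.04 ≤ 1, so result = 1
(B → (C → (C → B))): 0.58 ≤ 1, so result = 1
(D → (B → (C → (C → B)))): 0.42 ≤ 1, so result = 1
(C → (D → (B → (C → (C → B))))): 0.04 ≤ 1, so result = 1
(B → (C → (D → (B → (C → (C → B)))))): 0.58 ≤ 1, so result = 1
(A → (B → (C → (D → (B → (C → (C → B))))))): 0.24 ≤ 1, so result = 1
(¬B → (A → (B → (C → (D → (B → (C → (C → B)))))))): 0 ≤ 1, so result = 1
(B → (¬B → (A → (B → (C → (D → (B → (C → (C → B))))))))): 0.58 ≤ 1, so result = 1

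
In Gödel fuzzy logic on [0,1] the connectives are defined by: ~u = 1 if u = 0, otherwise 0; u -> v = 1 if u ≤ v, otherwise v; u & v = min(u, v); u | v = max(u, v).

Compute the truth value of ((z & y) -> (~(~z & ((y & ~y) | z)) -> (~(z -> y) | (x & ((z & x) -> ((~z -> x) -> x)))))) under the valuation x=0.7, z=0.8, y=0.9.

0.70

(z & y) = min(0.8, 0.9) = 0.8
~z: Gödel ¬ of 0.8 = 0 (operand ≠ 0)
~y: Gödel ¬ of 0.9 = 0 (operand ≠ 0)
(y & ~y) = min(0.9, 0) = 0
((y & ~y) | z) = max(0, 0.8) = 0.8
(~z & ((y & ~y) | z)) = min(0, 0.8) = 0
~(~z & ((y & ~y) | z)): Gödel ¬ of 0 = 1 (operand is 0)
(z -> y): 0.8 ≤ 0.9, so result = 1
~(z -> y): Gödel ¬ of 1 = 0 (operand ≠ 0)
(z & x) = min(0.8, 0.7) = 0.7
~z: Gödel ¬ of 0.8 = 0 (operand ≠ 0)
(~z -> x): 0 ≤ 0.7, so result = 1
((~z -> x) -> x): 1 > 0.7, so result = 0.7
((z & x) -> ((~z -> x) -> x)): 0.7 ≤ 0.7, so result = 1
(x & ((z & x) -> ((~z -> x) -> x))) = min(0.7, 1) = 0.7
(~(z -> y) | (x & ((z & x) -> ((~z -> x) -> x)))) = max(0, 0.7) = 0.7
(~(~z & ((y & ~y) | z)) -> (~(z -> y) | (x & ((z & x) -> ((~z -> x) -> x))))): 1 > 0.7, so result = 0.7
((z & y) -> (~(~z & ((y & ~y) | z)) -> (~(z -> y) | (x & ((z & x) -> ((~z -> x) -> x)))))): 0.8 > 0.7, so result = 0.7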